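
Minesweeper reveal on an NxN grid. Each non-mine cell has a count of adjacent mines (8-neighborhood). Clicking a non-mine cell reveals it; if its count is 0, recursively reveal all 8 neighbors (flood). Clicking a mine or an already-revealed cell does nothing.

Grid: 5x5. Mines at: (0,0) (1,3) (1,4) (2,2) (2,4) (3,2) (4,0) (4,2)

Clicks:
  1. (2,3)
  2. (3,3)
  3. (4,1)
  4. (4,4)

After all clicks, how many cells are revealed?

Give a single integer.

Answer: 6

Derivation:
Click 1 (2,3) count=5: revealed 1 new [(2,3)] -> total=1
Click 2 (3,3) count=4: revealed 1 new [(3,3)] -> total=2
Click 3 (4,1) count=3: revealed 1 new [(4,1)] -> total=3
Click 4 (4,4) count=0: revealed 3 new [(3,4) (4,3) (4,4)] -> total=6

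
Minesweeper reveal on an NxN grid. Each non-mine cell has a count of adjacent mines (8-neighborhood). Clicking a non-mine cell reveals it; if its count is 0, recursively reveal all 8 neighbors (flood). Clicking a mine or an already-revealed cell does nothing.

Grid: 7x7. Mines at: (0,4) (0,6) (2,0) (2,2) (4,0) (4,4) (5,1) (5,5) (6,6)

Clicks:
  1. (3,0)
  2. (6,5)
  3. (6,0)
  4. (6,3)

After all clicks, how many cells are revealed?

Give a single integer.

Answer: 9

Derivation:
Click 1 (3,0) count=2: revealed 1 new [(3,0)] -> total=1
Click 2 (6,5) count=2: revealed 1 new [(6,5)] -> total=2
Click 3 (6,0) count=1: revealed 1 new [(6,0)] -> total=3
Click 4 (6,3) count=0: revealed 6 new [(5,2) (5,3) (5,4) (6,2) (6,3) (6,4)] -> total=9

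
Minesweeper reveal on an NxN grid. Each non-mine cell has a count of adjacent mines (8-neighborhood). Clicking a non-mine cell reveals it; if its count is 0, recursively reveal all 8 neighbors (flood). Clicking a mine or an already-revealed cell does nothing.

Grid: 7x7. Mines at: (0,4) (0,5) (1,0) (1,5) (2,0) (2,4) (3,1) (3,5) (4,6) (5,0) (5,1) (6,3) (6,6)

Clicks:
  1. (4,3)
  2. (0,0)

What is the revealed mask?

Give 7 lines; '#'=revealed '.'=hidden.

Click 1 (4,3) count=0: revealed 9 new [(3,2) (3,3) (3,4) (4,2) (4,3) (4,4) (5,2) (5,3) (5,4)] -> total=9
Click 2 (0,0) count=1: revealed 1 new [(0,0)] -> total=10

Answer: #......
.......
.......
..###..
..###..
..###..
.......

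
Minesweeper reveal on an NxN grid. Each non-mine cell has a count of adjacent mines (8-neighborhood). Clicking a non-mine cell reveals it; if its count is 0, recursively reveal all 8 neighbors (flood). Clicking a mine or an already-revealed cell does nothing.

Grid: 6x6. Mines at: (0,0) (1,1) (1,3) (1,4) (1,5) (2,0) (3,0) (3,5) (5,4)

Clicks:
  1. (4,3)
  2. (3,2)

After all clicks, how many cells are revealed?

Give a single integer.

Click 1 (4,3) count=1: revealed 1 new [(4,3)] -> total=1
Click 2 (3,2) count=0: revealed 16 new [(2,1) (2,2) (2,3) (2,4) (3,1) (3,2) (3,3) (3,4) (4,0) (4,1) (4,2) (4,4) (5,0) (5,1) (5,2) (5,3)] -> total=17

Answer: 17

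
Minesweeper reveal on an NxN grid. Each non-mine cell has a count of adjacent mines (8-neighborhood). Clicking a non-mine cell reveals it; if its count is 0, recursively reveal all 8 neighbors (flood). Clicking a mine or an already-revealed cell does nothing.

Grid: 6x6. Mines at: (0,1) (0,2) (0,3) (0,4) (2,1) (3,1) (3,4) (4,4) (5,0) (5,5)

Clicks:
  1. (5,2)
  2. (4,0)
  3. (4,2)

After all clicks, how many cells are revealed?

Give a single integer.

Answer: 7

Derivation:
Click 1 (5,2) count=0: revealed 6 new [(4,1) (4,2) (4,3) (5,1) (5,2) (5,3)] -> total=6
Click 2 (4,0) count=2: revealed 1 new [(4,0)] -> total=7
Click 3 (4,2) count=1: revealed 0 new [(none)] -> total=7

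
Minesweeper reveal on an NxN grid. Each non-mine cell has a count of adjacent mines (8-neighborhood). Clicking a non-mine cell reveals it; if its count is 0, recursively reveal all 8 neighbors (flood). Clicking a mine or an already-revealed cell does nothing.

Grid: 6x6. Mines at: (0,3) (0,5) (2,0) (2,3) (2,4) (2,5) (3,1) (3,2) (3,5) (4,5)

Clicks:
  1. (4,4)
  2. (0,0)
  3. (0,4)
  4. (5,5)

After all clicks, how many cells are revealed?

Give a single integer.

Click 1 (4,4) count=2: revealed 1 new [(4,4)] -> total=1
Click 2 (0,0) count=0: revealed 6 new [(0,0) (0,1) (0,2) (1,0) (1,1) (1,2)] -> total=7
Click 3 (0,4) count=2: revealed 1 new [(0,4)] -> total=8
Click 4 (5,5) count=1: revealed 1 new [(5,5)] -> total=9

Answer: 9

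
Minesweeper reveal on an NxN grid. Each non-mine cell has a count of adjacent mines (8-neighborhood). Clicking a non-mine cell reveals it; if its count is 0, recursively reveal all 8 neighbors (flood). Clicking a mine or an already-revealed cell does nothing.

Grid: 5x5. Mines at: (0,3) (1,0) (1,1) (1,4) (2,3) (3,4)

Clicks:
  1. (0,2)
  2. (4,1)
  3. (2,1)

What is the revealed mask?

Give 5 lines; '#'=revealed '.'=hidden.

Answer: ..#..
.....
###..
####.
####.

Derivation:
Click 1 (0,2) count=2: revealed 1 new [(0,2)] -> total=1
Click 2 (4,1) count=0: revealed 11 new [(2,0) (2,1) (2,2) (3,0) (3,1) (3,2) (3,3) (4,0) (4,1) (4,2) (4,3)] -> total=12
Click 3 (2,1) count=2: revealed 0 new [(none)] -> total=12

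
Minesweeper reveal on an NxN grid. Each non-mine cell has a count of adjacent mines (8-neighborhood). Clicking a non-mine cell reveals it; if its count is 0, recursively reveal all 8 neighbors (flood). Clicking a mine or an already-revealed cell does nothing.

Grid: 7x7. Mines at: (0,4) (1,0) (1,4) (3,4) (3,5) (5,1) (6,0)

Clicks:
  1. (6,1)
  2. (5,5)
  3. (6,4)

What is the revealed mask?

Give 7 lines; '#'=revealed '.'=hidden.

Answer: .......
.......
.......
.......
..#####
..#####
.######

Derivation:
Click 1 (6,1) count=2: revealed 1 new [(6,1)] -> total=1
Click 2 (5,5) count=0: revealed 15 new [(4,2) (4,3) (4,4) (4,5) (4,6) (5,2) (5,3) (5,4) (5,5) (5,6) (6,2) (6,3) (6,4) (6,5) (6,6)] -> total=16
Click 3 (6,4) count=0: revealed 0 new [(none)] -> total=16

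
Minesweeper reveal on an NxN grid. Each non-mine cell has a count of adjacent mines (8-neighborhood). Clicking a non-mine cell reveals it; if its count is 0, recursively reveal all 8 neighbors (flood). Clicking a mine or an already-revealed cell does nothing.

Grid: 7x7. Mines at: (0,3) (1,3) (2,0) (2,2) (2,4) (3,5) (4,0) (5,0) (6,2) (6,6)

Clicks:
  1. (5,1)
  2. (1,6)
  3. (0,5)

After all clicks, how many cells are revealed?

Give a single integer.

Answer: 9

Derivation:
Click 1 (5,1) count=3: revealed 1 new [(5,1)] -> total=1
Click 2 (1,6) count=0: revealed 8 new [(0,4) (0,5) (0,6) (1,4) (1,5) (1,6) (2,5) (2,6)] -> total=9
Click 3 (0,5) count=0: revealed 0 new [(none)] -> total=9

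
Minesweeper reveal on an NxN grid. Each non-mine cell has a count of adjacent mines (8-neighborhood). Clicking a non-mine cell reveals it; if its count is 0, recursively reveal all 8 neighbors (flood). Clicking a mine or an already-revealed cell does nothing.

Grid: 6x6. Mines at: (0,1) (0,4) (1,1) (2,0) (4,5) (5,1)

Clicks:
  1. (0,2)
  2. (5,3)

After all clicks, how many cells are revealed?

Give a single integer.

Click 1 (0,2) count=2: revealed 1 new [(0,2)] -> total=1
Click 2 (5,3) count=0: revealed 21 new [(1,2) (1,3) (1,4) (1,5) (2,1) (2,2) (2,3) (2,4) (2,5) (3,1) (3,2) (3,3) (3,4) (3,5) (4,1) (4,2) (4,3) (4,4) (5,2) (5,3) (5,4)] -> total=22

Answer: 22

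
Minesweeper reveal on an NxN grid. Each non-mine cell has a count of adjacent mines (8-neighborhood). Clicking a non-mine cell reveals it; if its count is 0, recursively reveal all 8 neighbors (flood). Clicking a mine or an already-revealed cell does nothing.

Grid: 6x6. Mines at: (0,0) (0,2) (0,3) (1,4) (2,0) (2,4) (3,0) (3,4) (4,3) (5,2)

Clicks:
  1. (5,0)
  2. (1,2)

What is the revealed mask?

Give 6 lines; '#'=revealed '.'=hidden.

Answer: ......
..#...
......
......
##....
##....

Derivation:
Click 1 (5,0) count=0: revealed 4 new [(4,0) (4,1) (5,0) (5,1)] -> total=4
Click 2 (1,2) count=2: revealed 1 new [(1,2)] -> total=5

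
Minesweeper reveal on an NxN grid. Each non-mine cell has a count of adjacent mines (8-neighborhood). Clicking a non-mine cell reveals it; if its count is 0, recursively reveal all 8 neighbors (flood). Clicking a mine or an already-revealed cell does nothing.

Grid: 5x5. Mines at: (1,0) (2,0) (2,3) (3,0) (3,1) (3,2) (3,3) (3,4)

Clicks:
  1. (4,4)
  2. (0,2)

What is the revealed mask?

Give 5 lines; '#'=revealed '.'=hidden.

Answer: .####
.####
.....
.....
....#

Derivation:
Click 1 (4,4) count=2: revealed 1 new [(4,4)] -> total=1
Click 2 (0,2) count=0: revealed 8 new [(0,1) (0,2) (0,3) (0,4) (1,1) (1,2) (1,3) (1,4)] -> total=9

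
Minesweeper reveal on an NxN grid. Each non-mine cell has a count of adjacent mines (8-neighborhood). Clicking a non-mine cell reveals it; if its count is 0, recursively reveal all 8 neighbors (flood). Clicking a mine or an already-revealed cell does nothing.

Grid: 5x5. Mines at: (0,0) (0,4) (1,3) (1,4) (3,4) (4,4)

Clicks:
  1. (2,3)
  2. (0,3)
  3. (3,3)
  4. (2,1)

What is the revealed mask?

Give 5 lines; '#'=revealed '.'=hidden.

Click 1 (2,3) count=3: revealed 1 new [(2,3)] -> total=1
Click 2 (0,3) count=3: revealed 1 new [(0,3)] -> total=2
Click 3 (3,3) count=2: revealed 1 new [(3,3)] -> total=3
Click 4 (2,1) count=0: revealed 13 new [(1,0) (1,1) (1,2) (2,0) (2,1) (2,2) (3,0) (3,1) (3,2) (4,0) (4,1) (4,2) (4,3)] -> total=16

Answer: ...#.
###..
####.
####.
####.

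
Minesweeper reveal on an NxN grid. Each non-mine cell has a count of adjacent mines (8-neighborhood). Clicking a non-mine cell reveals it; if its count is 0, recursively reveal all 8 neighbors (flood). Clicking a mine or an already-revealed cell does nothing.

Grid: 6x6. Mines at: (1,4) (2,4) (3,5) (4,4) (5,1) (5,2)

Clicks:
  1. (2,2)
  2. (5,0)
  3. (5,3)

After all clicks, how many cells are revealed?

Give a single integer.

Click 1 (2,2) count=0: revealed 20 new [(0,0) (0,1) (0,2) (0,3) (1,0) (1,1) (1,2) (1,3) (2,0) (2,1) (2,2) (2,3) (3,0) (3,1) (3,2) (3,3) (4,0) (4,1) (4,2) (4,3)] -> total=20
Click 2 (5,0) count=1: revealed 1 new [(5,0)] -> total=21
Click 3 (5,3) count=2: revealed 1 new [(5,3)] -> total=22

Answer: 22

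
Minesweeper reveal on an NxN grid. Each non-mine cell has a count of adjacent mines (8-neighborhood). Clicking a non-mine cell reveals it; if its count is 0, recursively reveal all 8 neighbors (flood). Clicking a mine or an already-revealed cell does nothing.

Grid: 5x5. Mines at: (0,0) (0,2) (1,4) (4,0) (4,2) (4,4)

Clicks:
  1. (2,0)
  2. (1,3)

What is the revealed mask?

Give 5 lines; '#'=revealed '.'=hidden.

Click 1 (2,0) count=0: revealed 12 new [(1,0) (1,1) (1,2) (1,3) (2,0) (2,1) (2,2) (2,3) (3,0) (3,1) (3,2) (3,3)] -> total=12
Click 2 (1,3) count=2: revealed 0 new [(none)] -> total=12

Answer: .....
####.
####.
####.
.....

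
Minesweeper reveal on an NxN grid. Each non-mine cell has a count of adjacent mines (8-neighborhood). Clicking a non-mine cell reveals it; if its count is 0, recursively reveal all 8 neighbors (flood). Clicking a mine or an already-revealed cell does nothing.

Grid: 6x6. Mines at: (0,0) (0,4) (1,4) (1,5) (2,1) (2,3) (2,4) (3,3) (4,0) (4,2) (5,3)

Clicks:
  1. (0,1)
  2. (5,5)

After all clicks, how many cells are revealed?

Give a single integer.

Answer: 7

Derivation:
Click 1 (0,1) count=1: revealed 1 new [(0,1)] -> total=1
Click 2 (5,5) count=0: revealed 6 new [(3,4) (3,5) (4,4) (4,5) (5,4) (5,5)] -> total=7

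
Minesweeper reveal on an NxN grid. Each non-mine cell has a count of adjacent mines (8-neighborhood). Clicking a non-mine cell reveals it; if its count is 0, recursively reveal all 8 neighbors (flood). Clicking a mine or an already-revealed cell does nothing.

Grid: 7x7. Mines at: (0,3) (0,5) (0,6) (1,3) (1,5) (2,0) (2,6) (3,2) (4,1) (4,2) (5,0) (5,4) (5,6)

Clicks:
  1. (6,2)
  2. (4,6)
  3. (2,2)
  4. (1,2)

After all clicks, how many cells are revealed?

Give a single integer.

Answer: 9

Derivation:
Click 1 (6,2) count=0: revealed 6 new [(5,1) (5,2) (5,3) (6,1) (6,2) (6,3)] -> total=6
Click 2 (4,6) count=1: revealed 1 new [(4,6)] -> total=7
Click 3 (2,2) count=2: revealed 1 new [(2,2)] -> total=8
Click 4 (1,2) count=2: revealed 1 new [(1,2)] -> total=9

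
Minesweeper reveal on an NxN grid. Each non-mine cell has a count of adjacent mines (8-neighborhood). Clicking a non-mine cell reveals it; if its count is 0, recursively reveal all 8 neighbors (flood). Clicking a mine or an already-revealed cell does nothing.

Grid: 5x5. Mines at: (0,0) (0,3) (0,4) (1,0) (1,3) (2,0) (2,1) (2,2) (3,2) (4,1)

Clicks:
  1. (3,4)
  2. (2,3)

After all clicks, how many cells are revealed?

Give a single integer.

Click 1 (3,4) count=0: revealed 6 new [(2,3) (2,4) (3,3) (3,4) (4,3) (4,4)] -> total=6
Click 2 (2,3) count=3: revealed 0 new [(none)] -> total=6

Answer: 6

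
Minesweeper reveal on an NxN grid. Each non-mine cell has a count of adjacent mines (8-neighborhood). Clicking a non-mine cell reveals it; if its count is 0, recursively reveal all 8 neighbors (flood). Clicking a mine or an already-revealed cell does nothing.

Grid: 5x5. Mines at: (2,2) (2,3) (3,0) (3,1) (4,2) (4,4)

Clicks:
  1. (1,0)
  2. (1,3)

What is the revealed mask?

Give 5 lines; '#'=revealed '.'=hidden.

Click 1 (1,0) count=0: revealed 12 new [(0,0) (0,1) (0,2) (0,3) (0,4) (1,0) (1,1) (1,2) (1,3) (1,4) (2,0) (2,1)] -> total=12
Click 2 (1,3) count=2: revealed 0 new [(none)] -> total=12

Answer: #####
#####
##...
.....
.....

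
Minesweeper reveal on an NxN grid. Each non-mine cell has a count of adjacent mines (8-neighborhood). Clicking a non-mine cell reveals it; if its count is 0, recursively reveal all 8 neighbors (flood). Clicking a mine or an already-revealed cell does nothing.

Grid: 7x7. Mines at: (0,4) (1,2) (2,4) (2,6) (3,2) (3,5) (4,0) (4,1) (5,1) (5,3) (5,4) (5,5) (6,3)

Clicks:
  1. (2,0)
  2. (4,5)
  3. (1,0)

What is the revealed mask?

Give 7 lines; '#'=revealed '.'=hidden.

Answer: ##.....
##.....
##.....
##.....
.....#.
.......
.......

Derivation:
Click 1 (2,0) count=0: revealed 8 new [(0,0) (0,1) (1,0) (1,1) (2,0) (2,1) (3,0) (3,1)] -> total=8
Click 2 (4,5) count=3: revealed 1 new [(4,5)] -> total=9
Click 3 (1,0) count=0: revealed 0 new [(none)] -> total=9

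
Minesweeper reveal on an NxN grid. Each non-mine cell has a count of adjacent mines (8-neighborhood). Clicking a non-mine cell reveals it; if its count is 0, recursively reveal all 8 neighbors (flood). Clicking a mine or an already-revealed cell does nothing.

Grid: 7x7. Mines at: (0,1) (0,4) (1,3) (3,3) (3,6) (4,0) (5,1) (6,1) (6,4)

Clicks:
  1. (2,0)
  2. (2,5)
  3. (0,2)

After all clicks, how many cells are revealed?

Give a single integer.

Click 1 (2,0) count=0: revealed 9 new [(1,0) (1,1) (1,2) (2,0) (2,1) (2,2) (3,0) (3,1) (3,2)] -> total=9
Click 2 (2,5) count=1: revealed 1 new [(2,5)] -> total=10
Click 3 (0,2) count=2: revealed 1 new [(0,2)] -> total=11

Answer: 11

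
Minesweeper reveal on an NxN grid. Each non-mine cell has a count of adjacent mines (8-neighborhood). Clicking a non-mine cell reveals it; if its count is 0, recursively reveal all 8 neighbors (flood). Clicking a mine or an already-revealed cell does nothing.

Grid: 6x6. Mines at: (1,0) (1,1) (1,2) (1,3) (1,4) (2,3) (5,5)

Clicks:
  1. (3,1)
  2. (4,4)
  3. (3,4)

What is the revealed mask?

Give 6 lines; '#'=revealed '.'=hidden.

Click 1 (3,1) count=0: revealed 18 new [(2,0) (2,1) (2,2) (3,0) (3,1) (3,2) (3,3) (3,4) (4,0) (4,1) (4,2) (4,3) (4,4) (5,0) (5,1) (5,2) (5,3) (5,4)] -> total=18
Click 2 (4,4) count=1: revealed 0 new [(none)] -> total=18
Click 3 (3,4) count=1: revealed 0 new [(none)] -> total=18

Answer: ......
......
###...
#####.
#####.
#####.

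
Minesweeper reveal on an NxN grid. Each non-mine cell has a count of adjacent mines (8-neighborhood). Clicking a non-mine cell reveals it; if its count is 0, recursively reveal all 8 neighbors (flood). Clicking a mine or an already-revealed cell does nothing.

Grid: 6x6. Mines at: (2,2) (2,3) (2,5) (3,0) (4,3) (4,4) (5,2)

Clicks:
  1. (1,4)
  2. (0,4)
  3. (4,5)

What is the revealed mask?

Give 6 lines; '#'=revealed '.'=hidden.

Answer: ######
######
##....
......
.....#
......

Derivation:
Click 1 (1,4) count=2: revealed 1 new [(1,4)] -> total=1
Click 2 (0,4) count=0: revealed 13 new [(0,0) (0,1) (0,2) (0,3) (0,4) (0,5) (1,0) (1,1) (1,2) (1,3) (1,5) (2,0) (2,1)] -> total=14
Click 3 (4,5) count=1: revealed 1 new [(4,5)] -> total=15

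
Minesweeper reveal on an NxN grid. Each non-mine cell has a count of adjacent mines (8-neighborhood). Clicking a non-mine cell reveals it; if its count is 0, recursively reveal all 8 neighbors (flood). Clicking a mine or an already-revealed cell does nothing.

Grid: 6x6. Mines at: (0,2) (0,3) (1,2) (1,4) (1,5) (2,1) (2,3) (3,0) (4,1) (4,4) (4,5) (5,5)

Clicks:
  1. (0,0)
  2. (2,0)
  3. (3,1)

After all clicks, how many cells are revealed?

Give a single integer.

Answer: 6

Derivation:
Click 1 (0,0) count=0: revealed 4 new [(0,0) (0,1) (1,0) (1,1)] -> total=4
Click 2 (2,0) count=2: revealed 1 new [(2,0)] -> total=5
Click 3 (3,1) count=3: revealed 1 new [(3,1)] -> total=6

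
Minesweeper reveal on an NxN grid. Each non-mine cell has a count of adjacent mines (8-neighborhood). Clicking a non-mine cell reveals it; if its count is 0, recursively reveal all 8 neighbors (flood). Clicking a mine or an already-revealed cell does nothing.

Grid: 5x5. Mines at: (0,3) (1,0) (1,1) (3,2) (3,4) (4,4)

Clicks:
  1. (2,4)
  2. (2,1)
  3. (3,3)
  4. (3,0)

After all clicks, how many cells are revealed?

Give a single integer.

Answer: 8

Derivation:
Click 1 (2,4) count=1: revealed 1 new [(2,4)] -> total=1
Click 2 (2,1) count=3: revealed 1 new [(2,1)] -> total=2
Click 3 (3,3) count=3: revealed 1 new [(3,3)] -> total=3
Click 4 (3,0) count=0: revealed 5 new [(2,0) (3,0) (3,1) (4,0) (4,1)] -> total=8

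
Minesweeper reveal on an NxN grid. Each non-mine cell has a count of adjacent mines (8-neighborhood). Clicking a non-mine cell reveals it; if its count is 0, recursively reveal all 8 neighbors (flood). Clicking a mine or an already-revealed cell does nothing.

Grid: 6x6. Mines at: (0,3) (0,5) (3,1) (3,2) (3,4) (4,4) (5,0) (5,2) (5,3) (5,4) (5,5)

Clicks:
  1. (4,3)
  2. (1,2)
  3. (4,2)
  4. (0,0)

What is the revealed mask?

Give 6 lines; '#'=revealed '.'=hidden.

Click 1 (4,3) count=6: revealed 1 new [(4,3)] -> total=1
Click 2 (1,2) count=1: revealed 1 new [(1,2)] -> total=2
Click 3 (4,2) count=4: revealed 1 new [(4,2)] -> total=3
Click 4 (0,0) count=0: revealed 8 new [(0,0) (0,1) (0,2) (1,0) (1,1) (2,0) (2,1) (2,2)] -> total=11

Answer: ###...
###...
###...
......
..##..
......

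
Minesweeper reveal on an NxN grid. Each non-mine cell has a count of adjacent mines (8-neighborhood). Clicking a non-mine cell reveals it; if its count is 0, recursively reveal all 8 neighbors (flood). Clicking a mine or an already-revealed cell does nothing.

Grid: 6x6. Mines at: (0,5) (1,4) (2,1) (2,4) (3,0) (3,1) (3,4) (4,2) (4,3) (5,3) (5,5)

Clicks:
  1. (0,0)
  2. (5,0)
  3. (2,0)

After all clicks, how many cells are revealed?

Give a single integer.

Click 1 (0,0) count=0: revealed 8 new [(0,0) (0,1) (0,2) (0,3) (1,0) (1,1) (1,2) (1,3)] -> total=8
Click 2 (5,0) count=0: revealed 4 new [(4,0) (4,1) (5,0) (5,1)] -> total=12
Click 3 (2,0) count=3: revealed 1 new [(2,0)] -> total=13

Answer: 13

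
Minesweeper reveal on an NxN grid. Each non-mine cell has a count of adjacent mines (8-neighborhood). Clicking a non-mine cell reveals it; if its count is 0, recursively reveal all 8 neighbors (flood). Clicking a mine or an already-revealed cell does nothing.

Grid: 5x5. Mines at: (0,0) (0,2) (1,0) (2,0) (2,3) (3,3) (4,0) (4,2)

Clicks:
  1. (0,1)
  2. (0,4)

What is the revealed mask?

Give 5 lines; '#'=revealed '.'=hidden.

Click 1 (0,1) count=3: revealed 1 new [(0,1)] -> total=1
Click 2 (0,4) count=0: revealed 4 new [(0,3) (0,4) (1,3) (1,4)] -> total=5

Answer: .#.##
...##
.....
.....
.....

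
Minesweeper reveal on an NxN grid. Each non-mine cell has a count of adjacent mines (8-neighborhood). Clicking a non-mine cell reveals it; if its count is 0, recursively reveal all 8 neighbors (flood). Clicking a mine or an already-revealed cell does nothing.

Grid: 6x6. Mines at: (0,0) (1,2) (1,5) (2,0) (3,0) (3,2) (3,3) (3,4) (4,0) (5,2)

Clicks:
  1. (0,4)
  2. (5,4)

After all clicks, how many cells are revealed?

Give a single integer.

Answer: 7

Derivation:
Click 1 (0,4) count=1: revealed 1 new [(0,4)] -> total=1
Click 2 (5,4) count=0: revealed 6 new [(4,3) (4,4) (4,5) (5,3) (5,4) (5,5)] -> total=7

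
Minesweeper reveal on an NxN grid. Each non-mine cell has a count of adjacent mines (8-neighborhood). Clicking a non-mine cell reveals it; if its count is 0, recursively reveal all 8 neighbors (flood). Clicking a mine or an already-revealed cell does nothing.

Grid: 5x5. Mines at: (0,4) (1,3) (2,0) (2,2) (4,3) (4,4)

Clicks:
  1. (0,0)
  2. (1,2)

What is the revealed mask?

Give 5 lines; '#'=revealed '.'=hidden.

Answer: ###..
###..
.....
.....
.....

Derivation:
Click 1 (0,0) count=0: revealed 6 new [(0,0) (0,1) (0,2) (1,0) (1,1) (1,2)] -> total=6
Click 2 (1,2) count=2: revealed 0 new [(none)] -> total=6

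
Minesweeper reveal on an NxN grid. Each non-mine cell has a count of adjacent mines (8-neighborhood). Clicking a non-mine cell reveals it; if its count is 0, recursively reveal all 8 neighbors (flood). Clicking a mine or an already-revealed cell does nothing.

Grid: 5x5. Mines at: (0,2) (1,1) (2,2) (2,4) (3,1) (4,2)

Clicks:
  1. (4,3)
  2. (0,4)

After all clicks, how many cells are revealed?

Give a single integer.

Click 1 (4,3) count=1: revealed 1 new [(4,3)] -> total=1
Click 2 (0,4) count=0: revealed 4 new [(0,3) (0,4) (1,3) (1,4)] -> total=5

Answer: 5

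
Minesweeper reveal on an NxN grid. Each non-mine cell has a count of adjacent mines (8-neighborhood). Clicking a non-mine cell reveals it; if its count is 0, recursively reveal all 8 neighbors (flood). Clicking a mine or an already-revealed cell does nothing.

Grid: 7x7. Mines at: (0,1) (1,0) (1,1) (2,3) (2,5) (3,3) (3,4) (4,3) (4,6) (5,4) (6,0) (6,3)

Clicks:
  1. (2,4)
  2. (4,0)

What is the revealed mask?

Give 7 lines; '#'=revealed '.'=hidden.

Click 1 (2,4) count=4: revealed 1 new [(2,4)] -> total=1
Click 2 (4,0) count=0: revealed 12 new [(2,0) (2,1) (2,2) (3,0) (3,1) (3,2) (4,0) (4,1) (4,2) (5,0) (5,1) (5,2)] -> total=13

Answer: .......
.......
###.#..
###....
###....
###....
.......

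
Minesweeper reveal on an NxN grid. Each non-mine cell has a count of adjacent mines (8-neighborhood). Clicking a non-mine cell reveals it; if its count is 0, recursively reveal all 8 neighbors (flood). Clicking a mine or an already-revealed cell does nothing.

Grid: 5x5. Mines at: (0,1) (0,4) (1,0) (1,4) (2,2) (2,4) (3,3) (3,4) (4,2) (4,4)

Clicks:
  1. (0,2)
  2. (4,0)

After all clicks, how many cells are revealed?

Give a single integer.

Click 1 (0,2) count=1: revealed 1 new [(0,2)] -> total=1
Click 2 (4,0) count=0: revealed 6 new [(2,0) (2,1) (3,0) (3,1) (4,0) (4,1)] -> total=7

Answer: 7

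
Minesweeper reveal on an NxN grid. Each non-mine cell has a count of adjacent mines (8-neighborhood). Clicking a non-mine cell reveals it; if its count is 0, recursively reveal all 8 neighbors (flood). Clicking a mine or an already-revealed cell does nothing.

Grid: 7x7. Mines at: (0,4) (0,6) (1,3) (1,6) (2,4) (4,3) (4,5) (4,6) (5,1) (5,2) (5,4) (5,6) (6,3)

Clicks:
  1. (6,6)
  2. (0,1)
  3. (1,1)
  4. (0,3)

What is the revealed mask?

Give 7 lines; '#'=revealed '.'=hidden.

Click 1 (6,6) count=1: revealed 1 new [(6,6)] -> total=1
Click 2 (0,1) count=0: revealed 15 new [(0,0) (0,1) (0,2) (1,0) (1,1) (1,2) (2,0) (2,1) (2,2) (3,0) (3,1) (3,2) (4,0) (4,1) (4,2)] -> total=16
Click 3 (1,1) count=0: revealed 0 new [(none)] -> total=16
Click 4 (0,3) count=2: revealed 1 new [(0,3)] -> total=17

Answer: ####...
###....
###....
###....
###....
.......
......#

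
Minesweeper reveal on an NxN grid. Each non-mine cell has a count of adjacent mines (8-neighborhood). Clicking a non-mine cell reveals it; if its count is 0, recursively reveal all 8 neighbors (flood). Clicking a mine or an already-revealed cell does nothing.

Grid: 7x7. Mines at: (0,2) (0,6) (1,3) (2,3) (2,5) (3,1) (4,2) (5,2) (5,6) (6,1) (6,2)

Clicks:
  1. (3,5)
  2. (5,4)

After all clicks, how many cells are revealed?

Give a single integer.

Click 1 (3,5) count=1: revealed 1 new [(3,5)] -> total=1
Click 2 (5,4) count=0: revealed 11 new [(3,3) (3,4) (4,3) (4,4) (4,5) (5,3) (5,4) (5,5) (6,3) (6,4) (6,5)] -> total=12

Answer: 12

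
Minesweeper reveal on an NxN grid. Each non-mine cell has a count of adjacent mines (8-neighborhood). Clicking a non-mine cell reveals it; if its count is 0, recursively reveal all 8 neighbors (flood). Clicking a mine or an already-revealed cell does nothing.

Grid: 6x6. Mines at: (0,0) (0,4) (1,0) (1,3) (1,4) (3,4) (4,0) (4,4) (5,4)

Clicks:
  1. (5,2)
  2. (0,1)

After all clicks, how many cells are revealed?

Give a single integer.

Answer: 13

Derivation:
Click 1 (5,2) count=0: revealed 12 new [(2,1) (2,2) (2,3) (3,1) (3,2) (3,3) (4,1) (4,2) (4,3) (5,1) (5,2) (5,3)] -> total=12
Click 2 (0,1) count=2: revealed 1 new [(0,1)] -> total=13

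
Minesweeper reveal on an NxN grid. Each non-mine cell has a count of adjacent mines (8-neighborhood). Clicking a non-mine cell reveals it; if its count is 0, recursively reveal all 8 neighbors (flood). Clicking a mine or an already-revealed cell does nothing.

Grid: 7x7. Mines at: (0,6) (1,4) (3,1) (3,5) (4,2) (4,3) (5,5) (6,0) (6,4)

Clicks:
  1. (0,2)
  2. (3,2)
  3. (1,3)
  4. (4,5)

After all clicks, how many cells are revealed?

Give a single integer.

Answer: 14

Derivation:
Click 1 (0,2) count=0: revealed 12 new [(0,0) (0,1) (0,2) (0,3) (1,0) (1,1) (1,2) (1,3) (2,0) (2,1) (2,2) (2,3)] -> total=12
Click 2 (3,2) count=3: revealed 1 new [(3,2)] -> total=13
Click 3 (1,3) count=1: revealed 0 new [(none)] -> total=13
Click 4 (4,5) count=2: revealed 1 new [(4,5)] -> total=14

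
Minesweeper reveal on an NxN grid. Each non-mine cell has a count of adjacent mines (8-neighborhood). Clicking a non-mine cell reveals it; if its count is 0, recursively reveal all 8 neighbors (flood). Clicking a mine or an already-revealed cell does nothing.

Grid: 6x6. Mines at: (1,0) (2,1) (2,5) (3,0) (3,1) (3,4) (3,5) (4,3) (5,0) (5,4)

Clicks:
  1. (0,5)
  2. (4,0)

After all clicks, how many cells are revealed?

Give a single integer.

Answer: 14

Derivation:
Click 1 (0,5) count=0: revealed 13 new [(0,1) (0,2) (0,3) (0,4) (0,5) (1,1) (1,2) (1,3) (1,4) (1,5) (2,2) (2,3) (2,4)] -> total=13
Click 2 (4,0) count=3: revealed 1 new [(4,0)] -> total=14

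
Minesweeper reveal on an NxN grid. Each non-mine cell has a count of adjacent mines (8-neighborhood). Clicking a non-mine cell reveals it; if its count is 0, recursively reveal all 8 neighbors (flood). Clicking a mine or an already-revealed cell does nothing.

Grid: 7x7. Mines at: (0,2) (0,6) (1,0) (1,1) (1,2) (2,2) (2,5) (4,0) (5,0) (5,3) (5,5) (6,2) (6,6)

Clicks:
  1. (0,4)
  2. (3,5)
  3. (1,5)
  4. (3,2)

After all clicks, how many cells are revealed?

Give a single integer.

Click 1 (0,4) count=0: revealed 6 new [(0,3) (0,4) (0,5) (1,3) (1,4) (1,5)] -> total=6
Click 2 (3,5) count=1: revealed 1 new [(3,5)] -> total=7
Click 3 (1,5) count=2: revealed 0 new [(none)] -> total=7
Click 4 (3,2) count=1: revealed 1 new [(3,2)] -> total=8

Answer: 8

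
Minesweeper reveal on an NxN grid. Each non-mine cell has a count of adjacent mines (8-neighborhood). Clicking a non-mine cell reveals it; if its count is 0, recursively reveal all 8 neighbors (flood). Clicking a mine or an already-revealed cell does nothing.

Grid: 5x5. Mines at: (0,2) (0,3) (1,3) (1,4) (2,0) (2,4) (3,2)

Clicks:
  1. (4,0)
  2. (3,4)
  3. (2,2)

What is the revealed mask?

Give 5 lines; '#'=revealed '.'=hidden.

Click 1 (4,0) count=0: revealed 4 new [(3,0) (3,1) (4,0) (4,1)] -> total=4
Click 2 (3,4) count=1: revealed 1 new [(3,4)] -> total=5
Click 3 (2,2) count=2: revealed 1 new [(2,2)] -> total=6

Answer: .....
.....
..#..
##..#
##...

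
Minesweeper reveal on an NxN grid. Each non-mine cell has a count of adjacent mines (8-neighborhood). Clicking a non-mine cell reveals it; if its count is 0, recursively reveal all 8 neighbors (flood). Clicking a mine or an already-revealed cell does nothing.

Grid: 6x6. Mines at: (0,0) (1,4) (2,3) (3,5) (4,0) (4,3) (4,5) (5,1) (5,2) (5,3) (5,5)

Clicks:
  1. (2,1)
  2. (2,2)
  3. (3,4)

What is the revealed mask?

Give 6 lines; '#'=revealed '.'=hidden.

Answer: ......
###...
###...
###.#.
......
......

Derivation:
Click 1 (2,1) count=0: revealed 9 new [(1,0) (1,1) (1,2) (2,0) (2,1) (2,2) (3,0) (3,1) (3,2)] -> total=9
Click 2 (2,2) count=1: revealed 0 new [(none)] -> total=9
Click 3 (3,4) count=4: revealed 1 new [(3,4)] -> total=10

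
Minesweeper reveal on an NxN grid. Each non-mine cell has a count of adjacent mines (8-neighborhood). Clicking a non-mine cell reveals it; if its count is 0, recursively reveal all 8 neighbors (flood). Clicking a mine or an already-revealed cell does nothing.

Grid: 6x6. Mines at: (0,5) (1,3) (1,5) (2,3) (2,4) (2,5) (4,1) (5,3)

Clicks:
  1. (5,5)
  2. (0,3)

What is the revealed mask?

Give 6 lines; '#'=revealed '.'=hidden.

Click 1 (5,5) count=0: revealed 6 new [(3,4) (3,5) (4,4) (4,5) (5,4) (5,5)] -> total=6
Click 2 (0,3) count=1: revealed 1 new [(0,3)] -> total=7

Answer: ...#..
......
......
....##
....##
....##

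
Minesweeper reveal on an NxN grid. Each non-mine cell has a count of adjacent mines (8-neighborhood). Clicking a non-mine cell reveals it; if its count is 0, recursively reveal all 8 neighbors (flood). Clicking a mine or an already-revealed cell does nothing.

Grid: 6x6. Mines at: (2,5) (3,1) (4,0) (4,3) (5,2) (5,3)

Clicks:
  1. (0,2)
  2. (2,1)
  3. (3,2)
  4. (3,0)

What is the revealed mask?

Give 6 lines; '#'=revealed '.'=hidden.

Click 1 (0,2) count=0: revealed 20 new [(0,0) (0,1) (0,2) (0,3) (0,4) (0,5) (1,0) (1,1) (1,2) (1,3) (1,4) (1,5) (2,0) (2,1) (2,2) (2,3) (2,4) (3,2) (3,3) (3,4)] -> total=20
Click 2 (2,1) count=1: revealed 0 new [(none)] -> total=20
Click 3 (3,2) count=2: revealed 0 new [(none)] -> total=20
Click 4 (3,0) count=2: revealed 1 new [(3,0)] -> total=21

Answer: ######
######
#####.
#.###.
......
......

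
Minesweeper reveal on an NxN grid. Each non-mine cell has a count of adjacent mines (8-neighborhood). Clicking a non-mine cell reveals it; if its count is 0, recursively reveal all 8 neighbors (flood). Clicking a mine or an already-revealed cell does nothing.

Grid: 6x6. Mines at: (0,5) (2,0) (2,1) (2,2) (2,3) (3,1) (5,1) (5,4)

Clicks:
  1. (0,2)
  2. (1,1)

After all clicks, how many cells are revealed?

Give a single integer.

Answer: 10

Derivation:
Click 1 (0,2) count=0: revealed 10 new [(0,0) (0,1) (0,2) (0,3) (0,4) (1,0) (1,1) (1,2) (1,3) (1,4)] -> total=10
Click 2 (1,1) count=3: revealed 0 new [(none)] -> total=10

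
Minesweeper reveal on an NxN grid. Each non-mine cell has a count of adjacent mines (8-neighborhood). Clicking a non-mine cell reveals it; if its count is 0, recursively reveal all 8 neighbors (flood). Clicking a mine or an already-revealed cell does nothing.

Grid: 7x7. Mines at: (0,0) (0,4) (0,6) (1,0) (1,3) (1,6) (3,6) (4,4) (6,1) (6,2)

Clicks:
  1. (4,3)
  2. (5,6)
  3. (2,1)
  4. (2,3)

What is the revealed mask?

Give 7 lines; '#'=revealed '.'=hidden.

Answer: .......
.......
.#.#...
.......
...#.##
...####
...####

Derivation:
Click 1 (4,3) count=1: revealed 1 new [(4,3)] -> total=1
Click 2 (5,6) count=0: revealed 10 new [(4,5) (4,6) (5,3) (5,4) (5,5) (5,6) (6,3) (6,4) (6,5) (6,6)] -> total=11
Click 3 (2,1) count=1: revealed 1 new [(2,1)] -> total=12
Click 4 (2,3) count=1: revealed 1 new [(2,3)] -> total=13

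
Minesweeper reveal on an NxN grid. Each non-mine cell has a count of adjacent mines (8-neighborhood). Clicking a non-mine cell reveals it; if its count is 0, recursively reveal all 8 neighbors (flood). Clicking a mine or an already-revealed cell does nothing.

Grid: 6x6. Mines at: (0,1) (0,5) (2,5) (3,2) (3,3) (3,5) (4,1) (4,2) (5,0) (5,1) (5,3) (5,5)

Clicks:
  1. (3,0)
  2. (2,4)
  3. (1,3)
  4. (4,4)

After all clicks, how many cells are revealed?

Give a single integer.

Click 1 (3,0) count=1: revealed 1 new [(3,0)] -> total=1
Click 2 (2,4) count=3: revealed 1 new [(2,4)] -> total=2
Click 3 (1,3) count=0: revealed 8 new [(0,2) (0,3) (0,4) (1,2) (1,3) (1,4) (2,2) (2,3)] -> total=10
Click 4 (4,4) count=4: revealed 1 new [(4,4)] -> total=11

Answer: 11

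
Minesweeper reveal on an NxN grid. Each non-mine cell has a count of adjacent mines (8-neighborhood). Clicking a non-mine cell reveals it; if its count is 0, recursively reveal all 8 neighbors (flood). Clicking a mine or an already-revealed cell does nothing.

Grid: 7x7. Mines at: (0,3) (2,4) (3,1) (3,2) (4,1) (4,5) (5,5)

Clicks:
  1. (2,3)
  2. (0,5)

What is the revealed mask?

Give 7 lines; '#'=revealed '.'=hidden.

Answer: ....###
....###
...#.##
.....##
.......
.......
.......

Derivation:
Click 1 (2,3) count=2: revealed 1 new [(2,3)] -> total=1
Click 2 (0,5) count=0: revealed 10 new [(0,4) (0,5) (0,6) (1,4) (1,5) (1,6) (2,5) (2,6) (3,5) (3,6)] -> total=11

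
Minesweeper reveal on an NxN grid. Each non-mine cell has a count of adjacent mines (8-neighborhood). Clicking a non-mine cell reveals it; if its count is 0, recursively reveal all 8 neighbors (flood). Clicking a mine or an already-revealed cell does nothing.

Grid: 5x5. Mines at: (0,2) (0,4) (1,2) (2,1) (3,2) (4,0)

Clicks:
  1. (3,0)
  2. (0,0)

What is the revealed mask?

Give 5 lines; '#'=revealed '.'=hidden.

Click 1 (3,0) count=2: revealed 1 new [(3,0)] -> total=1
Click 2 (0,0) count=0: revealed 4 new [(0,0) (0,1) (1,0) (1,1)] -> total=5

Answer: ##...
##...
.....
#....
.....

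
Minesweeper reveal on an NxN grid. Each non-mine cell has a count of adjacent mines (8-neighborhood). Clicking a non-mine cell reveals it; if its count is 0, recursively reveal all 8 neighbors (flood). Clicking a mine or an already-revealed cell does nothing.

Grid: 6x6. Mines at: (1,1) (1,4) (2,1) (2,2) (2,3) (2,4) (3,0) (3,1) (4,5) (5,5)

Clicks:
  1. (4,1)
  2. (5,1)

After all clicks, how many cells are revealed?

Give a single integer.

Answer: 13

Derivation:
Click 1 (4,1) count=2: revealed 1 new [(4,1)] -> total=1
Click 2 (5,1) count=0: revealed 12 new [(3,2) (3,3) (3,4) (4,0) (4,2) (4,3) (4,4) (5,0) (5,1) (5,2) (5,3) (5,4)] -> total=13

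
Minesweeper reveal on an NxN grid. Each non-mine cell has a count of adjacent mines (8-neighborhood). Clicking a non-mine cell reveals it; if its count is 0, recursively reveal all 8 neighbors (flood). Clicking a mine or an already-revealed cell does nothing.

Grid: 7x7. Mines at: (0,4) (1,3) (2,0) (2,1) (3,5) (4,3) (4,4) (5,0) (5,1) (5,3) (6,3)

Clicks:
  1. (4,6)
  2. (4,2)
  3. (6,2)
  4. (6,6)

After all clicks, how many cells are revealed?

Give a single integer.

Answer: 10

Derivation:
Click 1 (4,6) count=1: revealed 1 new [(4,6)] -> total=1
Click 2 (4,2) count=3: revealed 1 new [(4,2)] -> total=2
Click 3 (6,2) count=3: revealed 1 new [(6,2)] -> total=3
Click 4 (6,6) count=0: revealed 7 new [(4,5) (5,4) (5,5) (5,6) (6,4) (6,5) (6,6)] -> total=10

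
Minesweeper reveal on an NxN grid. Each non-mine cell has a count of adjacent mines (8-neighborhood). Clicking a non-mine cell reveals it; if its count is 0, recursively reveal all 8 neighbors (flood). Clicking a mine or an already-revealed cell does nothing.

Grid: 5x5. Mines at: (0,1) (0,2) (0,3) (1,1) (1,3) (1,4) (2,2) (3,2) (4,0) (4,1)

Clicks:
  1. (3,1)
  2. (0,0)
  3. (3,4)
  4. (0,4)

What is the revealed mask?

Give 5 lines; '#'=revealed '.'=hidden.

Answer: #...#
.....
...##
.#.##
...##

Derivation:
Click 1 (3,1) count=4: revealed 1 new [(3,1)] -> total=1
Click 2 (0,0) count=2: revealed 1 new [(0,0)] -> total=2
Click 3 (3,4) count=0: revealed 6 new [(2,3) (2,4) (3,3) (3,4) (4,3) (4,4)] -> total=8
Click 4 (0,4) count=3: revealed 1 new [(0,4)] -> total=9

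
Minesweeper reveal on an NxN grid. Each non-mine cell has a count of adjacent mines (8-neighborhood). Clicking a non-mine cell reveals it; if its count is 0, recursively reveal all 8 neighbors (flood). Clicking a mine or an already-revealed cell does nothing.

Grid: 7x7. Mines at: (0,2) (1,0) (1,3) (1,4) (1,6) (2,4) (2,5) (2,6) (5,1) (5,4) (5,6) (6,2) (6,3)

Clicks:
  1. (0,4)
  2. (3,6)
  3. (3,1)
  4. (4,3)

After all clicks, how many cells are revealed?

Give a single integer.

Click 1 (0,4) count=2: revealed 1 new [(0,4)] -> total=1
Click 2 (3,6) count=2: revealed 1 new [(3,6)] -> total=2
Click 3 (3,1) count=0: revealed 12 new [(2,0) (2,1) (2,2) (2,3) (3,0) (3,1) (3,2) (3,3) (4,0) (4,1) (4,2) (4,3)] -> total=14
Click 4 (4,3) count=1: revealed 0 new [(none)] -> total=14

Answer: 14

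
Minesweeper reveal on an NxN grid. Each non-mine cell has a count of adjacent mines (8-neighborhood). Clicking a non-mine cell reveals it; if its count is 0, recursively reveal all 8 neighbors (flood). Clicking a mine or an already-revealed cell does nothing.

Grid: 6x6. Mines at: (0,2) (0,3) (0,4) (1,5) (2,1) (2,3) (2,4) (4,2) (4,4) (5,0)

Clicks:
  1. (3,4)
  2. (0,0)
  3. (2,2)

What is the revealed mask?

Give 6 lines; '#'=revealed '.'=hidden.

Click 1 (3,4) count=3: revealed 1 new [(3,4)] -> total=1
Click 2 (0,0) count=0: revealed 4 new [(0,0) (0,1) (1,0) (1,1)] -> total=5
Click 3 (2,2) count=2: revealed 1 new [(2,2)] -> total=6

Answer: ##....
##....
..#...
....#.
......
......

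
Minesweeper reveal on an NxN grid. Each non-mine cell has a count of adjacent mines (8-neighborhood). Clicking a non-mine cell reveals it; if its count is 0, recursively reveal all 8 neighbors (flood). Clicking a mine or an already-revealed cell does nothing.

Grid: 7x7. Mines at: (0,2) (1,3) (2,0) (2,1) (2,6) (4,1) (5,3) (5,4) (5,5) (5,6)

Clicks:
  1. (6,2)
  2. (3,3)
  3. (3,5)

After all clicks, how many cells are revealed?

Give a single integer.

Click 1 (6,2) count=1: revealed 1 new [(6,2)] -> total=1
Click 2 (3,3) count=0: revealed 12 new [(2,2) (2,3) (2,4) (2,5) (3,2) (3,3) (3,4) (3,5) (4,2) (4,3) (4,4) (4,5)] -> total=13
Click 3 (3,5) count=1: revealed 0 new [(none)] -> total=13

Answer: 13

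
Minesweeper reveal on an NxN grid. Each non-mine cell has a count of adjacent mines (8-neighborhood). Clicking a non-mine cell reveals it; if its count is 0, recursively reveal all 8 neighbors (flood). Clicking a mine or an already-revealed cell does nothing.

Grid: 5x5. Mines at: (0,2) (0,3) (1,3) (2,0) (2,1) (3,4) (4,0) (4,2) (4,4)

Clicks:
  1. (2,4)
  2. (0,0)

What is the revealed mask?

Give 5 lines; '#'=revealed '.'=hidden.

Click 1 (2,4) count=2: revealed 1 new [(2,4)] -> total=1
Click 2 (0,0) count=0: revealed 4 new [(0,0) (0,1) (1,0) (1,1)] -> total=5

Answer: ##...
##...
....#
.....
.....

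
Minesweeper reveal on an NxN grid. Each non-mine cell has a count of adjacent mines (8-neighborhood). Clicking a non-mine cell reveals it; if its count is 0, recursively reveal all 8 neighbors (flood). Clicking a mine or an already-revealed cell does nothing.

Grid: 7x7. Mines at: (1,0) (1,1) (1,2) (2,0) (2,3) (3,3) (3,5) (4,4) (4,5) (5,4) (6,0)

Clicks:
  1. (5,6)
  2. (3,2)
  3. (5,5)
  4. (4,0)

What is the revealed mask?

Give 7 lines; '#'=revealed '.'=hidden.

Answer: .......
.......
.......
###....
####...
####.##
.###...

Derivation:
Click 1 (5,6) count=1: revealed 1 new [(5,6)] -> total=1
Click 2 (3,2) count=2: revealed 1 new [(3,2)] -> total=2
Click 3 (5,5) count=3: revealed 1 new [(5,5)] -> total=3
Click 4 (4,0) count=0: revealed 13 new [(3,0) (3,1) (4,0) (4,1) (4,2) (4,3) (5,0) (5,1) (5,2) (5,3) (6,1) (6,2) (6,3)] -> total=16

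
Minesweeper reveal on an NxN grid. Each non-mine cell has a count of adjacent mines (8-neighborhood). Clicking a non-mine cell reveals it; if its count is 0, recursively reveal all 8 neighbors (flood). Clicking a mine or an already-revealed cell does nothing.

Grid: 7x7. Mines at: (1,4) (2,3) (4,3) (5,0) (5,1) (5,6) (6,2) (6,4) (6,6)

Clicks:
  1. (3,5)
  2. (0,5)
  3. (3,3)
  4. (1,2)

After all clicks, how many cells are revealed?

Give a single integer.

Click 1 (3,5) count=0: revealed 13 new [(0,5) (0,6) (1,5) (1,6) (2,4) (2,5) (2,6) (3,4) (3,5) (3,6) (4,4) (4,5) (4,6)] -> total=13
Click 2 (0,5) count=1: revealed 0 new [(none)] -> total=13
Click 3 (3,3) count=2: revealed 1 new [(3,3)] -> total=14
Click 4 (1,2) count=1: revealed 1 new [(1,2)] -> total=15

Answer: 15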